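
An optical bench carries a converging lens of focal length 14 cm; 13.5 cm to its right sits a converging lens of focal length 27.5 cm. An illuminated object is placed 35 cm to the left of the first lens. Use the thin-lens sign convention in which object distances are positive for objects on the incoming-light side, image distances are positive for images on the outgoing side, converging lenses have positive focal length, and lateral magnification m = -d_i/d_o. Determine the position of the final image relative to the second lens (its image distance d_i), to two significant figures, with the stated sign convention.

First lens: d_i1 = 1/(1/14 - 1/35) = 23.333 cm.
This image would form 23.333 cm past lens 1, i.e. 9.833 cm beyond lens 2, so it is a virtual object for lens 2: d_o2 = 13.5 - 23.333 = -9.833 cm.
Second lens: d_i2 = 1/(1/27.5 - 1/(-9.833)) = 7.243 cm.

7.2 cm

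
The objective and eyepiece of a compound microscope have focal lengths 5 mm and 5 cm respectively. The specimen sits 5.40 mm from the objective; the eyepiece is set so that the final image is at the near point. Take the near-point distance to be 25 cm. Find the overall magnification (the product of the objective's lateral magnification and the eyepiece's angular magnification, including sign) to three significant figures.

Convert to cm: f_obj = 5 mm = 0.5 cm; d_o = 5.40 mm = 0.54 cm.
Objective: 1/d_i = 1/f_obj - 1/d_o = 1/0.5 - 1/0.54 = 0.14815 cm^-1, so d_i = 6.750 cm.
m_obj = -d_i/d_o = -6.750/0.54 = -12.500.
Eyepiece angular magnification (image at near point): M_eye = 1 + D/f_e = 1 + 25/5 = 6.000.
Overall M = m_obj x M_eye = (-12.500)(6.000) = -75.00.

-75.0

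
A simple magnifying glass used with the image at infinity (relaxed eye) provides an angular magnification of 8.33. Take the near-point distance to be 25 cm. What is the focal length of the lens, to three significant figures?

For the image at infinity, M = D/f.
f = D/M = 25/8.33 = 3.001 cm.

3.00 cm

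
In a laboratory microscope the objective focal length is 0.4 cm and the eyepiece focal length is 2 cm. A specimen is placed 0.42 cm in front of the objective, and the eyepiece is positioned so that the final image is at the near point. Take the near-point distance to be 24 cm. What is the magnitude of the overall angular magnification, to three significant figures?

260

Objective: 1/d_i = 1/f_obj - 1/d_o = 1/0.4 - 1/0.42 = 0.11905 cm^-1, so d_i = 8.400 cm.
m_obj = -d_i/d_o = -8.400/0.42 = -20.000.
Eyepiece angular magnification (image at near point): M_eye = 1 + D/f_e = 1 + 24/2 = 13.000.
Overall M = m_obj x M_eye = (-20.000)(13.000) = -260.00.
|M| = 260.00.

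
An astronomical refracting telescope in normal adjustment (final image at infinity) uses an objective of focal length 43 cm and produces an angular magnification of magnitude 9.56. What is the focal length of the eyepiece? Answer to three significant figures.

|M| = f_obj/f_eye, so f_eye = f_obj/|M| = 43/9.56 = 4.498 cm.

4.50 cm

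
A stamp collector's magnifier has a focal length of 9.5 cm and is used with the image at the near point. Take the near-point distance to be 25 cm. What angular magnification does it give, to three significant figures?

3.63

M = 1 + D/f = 1 + 25/9.5 = 3.632.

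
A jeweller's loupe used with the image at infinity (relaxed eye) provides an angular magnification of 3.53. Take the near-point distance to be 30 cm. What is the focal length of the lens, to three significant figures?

For the image at infinity, M = D/f.
f = D/M = 30/3.53 = 8.499 cm.

8.50 cm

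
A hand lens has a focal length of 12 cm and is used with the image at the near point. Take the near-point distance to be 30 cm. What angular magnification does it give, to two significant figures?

3.5

M = 1 + D/f = 1 + 30/12 = 3.500.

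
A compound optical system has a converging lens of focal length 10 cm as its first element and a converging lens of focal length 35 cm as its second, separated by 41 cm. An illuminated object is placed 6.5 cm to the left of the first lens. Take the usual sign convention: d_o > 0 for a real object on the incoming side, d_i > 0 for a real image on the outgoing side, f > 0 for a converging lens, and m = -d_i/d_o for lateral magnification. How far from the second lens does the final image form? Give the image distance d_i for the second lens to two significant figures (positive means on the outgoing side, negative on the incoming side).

Applying the thin-lens equation to the first lens, 1/10 = 1/6.5 + 1/d_i1, which gives d_i1 = -18.571 cm.
With d_i1 < 0 the first image is virtual and lies on the object side; the object distance for lens 2 is d_o2 = 41 - (-18.571) = 59.571 cm.
Applying the thin-lens equation again with f_2 = 35 cm and d_o2 = 59.571 cm gives d_i2 = 84.855 cm.

85 cm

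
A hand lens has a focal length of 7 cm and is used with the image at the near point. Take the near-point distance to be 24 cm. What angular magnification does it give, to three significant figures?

4.43

M = 1 + D/f = 1 + 24/7 = 4.429.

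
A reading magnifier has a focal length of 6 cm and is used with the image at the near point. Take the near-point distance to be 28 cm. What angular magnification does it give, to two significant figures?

5.7

M = 1 + D/f = 1 + 28/6 = 5.667.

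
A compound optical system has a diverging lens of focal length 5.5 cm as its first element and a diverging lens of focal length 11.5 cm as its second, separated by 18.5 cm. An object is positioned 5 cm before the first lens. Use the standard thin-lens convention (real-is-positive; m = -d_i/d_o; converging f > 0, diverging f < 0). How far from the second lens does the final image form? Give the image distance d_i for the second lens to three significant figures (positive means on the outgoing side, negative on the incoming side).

First lens: d_i1 = 1/(1/(-5.5) - 1/5) = -2.619 cm.
With d_i1 < 0 the first image is virtual and lies on the object side; the object distance for lens 2 is d_o2 = 18.5 - (-2.619) = 21.119 cm.
Second lens: d_i2 = 1/(1/(-11.5) - 1/(21.119)) = -7.446 cm.

-7.45 cm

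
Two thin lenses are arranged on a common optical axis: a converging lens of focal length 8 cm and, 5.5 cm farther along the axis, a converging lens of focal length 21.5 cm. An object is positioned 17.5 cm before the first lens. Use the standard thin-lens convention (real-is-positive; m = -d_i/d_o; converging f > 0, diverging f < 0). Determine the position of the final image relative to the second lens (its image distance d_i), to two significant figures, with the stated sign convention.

6.5 cm

Lens 1: 1/d_i1 = 1/f_1 - 1/d_o1 = 1/8 - 1/17.5 = 0.06786 cm^-1, so d_i1 = 14.737 cm.
Since 14.737 cm > 5.5 cm, the first image lies past the second lens and serves as a virtual object: d_o2 = L - d_i1 = -9.237 cm.
Lens 2: 1/d_i2 = 1/f_2 - 1/d_o2 = 1/21.5 - 1/(-9.237) = 0.15477 cm^-1, so d_i2 = 6.461 cm.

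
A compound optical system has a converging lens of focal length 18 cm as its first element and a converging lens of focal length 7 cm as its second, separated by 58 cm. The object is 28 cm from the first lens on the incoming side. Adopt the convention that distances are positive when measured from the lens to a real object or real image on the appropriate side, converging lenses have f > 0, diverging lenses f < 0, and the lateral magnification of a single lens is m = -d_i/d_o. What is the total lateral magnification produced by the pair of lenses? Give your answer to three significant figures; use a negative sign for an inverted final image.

Applying the thin-lens equation to the first lens, 1/18 = 1/28 + 1/d_i1, which gives d_i1 = 50.400 cm.
Its lateral magnification is m_1 = -d_i1/d_o1 = -(50.400)/28 = -1.8000.
Object distance for lens 2: d_o2 = 58 - 50.400 = 7.600 cm.
Applying the thin-lens equation again with f_2 = 7 cm and d_o2 = 7.600 cm gives d_i2 = 88.667 cm.
m_2 = -(88.667)/(7.600) = -11.6667.
Overall magnification: m = m_1 m_2 = 21.0000.

21.0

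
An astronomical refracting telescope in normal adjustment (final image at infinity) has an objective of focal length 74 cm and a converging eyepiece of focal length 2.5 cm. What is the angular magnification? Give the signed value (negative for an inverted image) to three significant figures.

-29.6

M = -f_obj/f_eye = -74/(2.5) = -29.600.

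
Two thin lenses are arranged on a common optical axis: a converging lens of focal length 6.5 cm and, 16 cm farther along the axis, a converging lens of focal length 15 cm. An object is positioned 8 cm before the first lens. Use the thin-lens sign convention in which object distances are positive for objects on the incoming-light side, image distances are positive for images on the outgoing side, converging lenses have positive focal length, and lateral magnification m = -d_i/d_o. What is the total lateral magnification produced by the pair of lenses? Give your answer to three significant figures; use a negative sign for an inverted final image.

First lens: d_i1 = 1/(1/6.5 - 1/8) = 34.667 cm.
m_1 = -(34.667)/8 = -4.3333.
This image would form 34.667 cm past lens 1, i.e. 18.667 cm beyond lens 2, so it is a virtual object for lens 2: d_o2 = 16 - 34.667 = -18.667 cm.
Second lens: d_i2 = 1/(1/15 - 1/(-18.667)) = 8.317 cm.
m_2 = -(8.317)/(-18.667) = 0.4455.
Overall magnification: m = m_1 m_2 = -1.9307.

-1.93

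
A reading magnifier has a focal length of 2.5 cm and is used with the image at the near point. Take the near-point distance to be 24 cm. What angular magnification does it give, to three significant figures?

10.6

M = 1 + D/f = 1 + 24/2.5 = 10.600.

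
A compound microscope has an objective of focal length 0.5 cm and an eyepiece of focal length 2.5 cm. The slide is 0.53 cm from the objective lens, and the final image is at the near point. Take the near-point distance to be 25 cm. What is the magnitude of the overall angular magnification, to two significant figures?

Objective: 1/d_i = 1/f_obj - 1/d_o = 1/0.5 - 1/0.53 = 0.11321 cm^-1, so d_i = 8.833 cm.
m_obj = -d_i/d_o = -8.833/0.53 = -16.667.
Eyepiece angular magnification (image at near point): M_eye = 1 + D/f_e = 1 + 25/2.5 = 11.000.
Overall M = m_obj x M_eye = (-16.667)(11.000) = -183.33.
|M| = 183.33.

180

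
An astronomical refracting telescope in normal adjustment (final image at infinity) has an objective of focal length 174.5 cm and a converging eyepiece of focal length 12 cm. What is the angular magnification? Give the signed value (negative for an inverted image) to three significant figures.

M = -f_obj/f_eye = -174.5/(12) = -14.542.

-14.5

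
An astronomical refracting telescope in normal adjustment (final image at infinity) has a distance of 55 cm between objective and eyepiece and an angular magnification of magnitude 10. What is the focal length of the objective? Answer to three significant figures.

50.0 cm

In normal adjustment the tube length equals f_obj + f_eye and |M| = f_obj/f_eye.
So f_obj = 10 f_eye and 10 f_eye + f_eye = 55 cm, giving f_eye = 55/11 = 5.000 cm and f_obj = 50.000 cm.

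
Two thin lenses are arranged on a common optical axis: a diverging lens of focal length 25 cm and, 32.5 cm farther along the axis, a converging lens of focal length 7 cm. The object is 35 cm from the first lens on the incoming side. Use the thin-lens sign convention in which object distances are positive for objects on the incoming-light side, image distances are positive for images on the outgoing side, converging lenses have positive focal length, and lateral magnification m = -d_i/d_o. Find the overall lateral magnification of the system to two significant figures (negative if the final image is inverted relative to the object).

First lens: d_i1 = 1/(1/(-25) - 1/35) = -14.583 cm.
m_1 = -(-14.583)/35 = 0.4167.
The intermediate image is virtual, 14.583 cm to the left of lens 1, so d_o2 = L - d_i1 = 32.5 - (-14.583) = 47.083 cm.
Second lens: d_i2 = 1/(1/7 - 1/(47.083)) = 8.222 cm.
m_2 = -(8.222)/(47.083) = -0.1746.
The system's lateral magnification is m_1 m_2 = (0.4167)(-0.1746) = -0.0728.

-0.073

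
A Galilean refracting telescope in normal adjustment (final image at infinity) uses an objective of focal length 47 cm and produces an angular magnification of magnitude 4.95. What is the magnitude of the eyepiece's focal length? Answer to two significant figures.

|M| = f_obj/|f_eye|, so |f_eye| = f_obj/|M| = 47/4.95 = 9.495 cm.
(The eyepiece is diverging, so its signed focal length is -9.495 cm.)

9.5 cm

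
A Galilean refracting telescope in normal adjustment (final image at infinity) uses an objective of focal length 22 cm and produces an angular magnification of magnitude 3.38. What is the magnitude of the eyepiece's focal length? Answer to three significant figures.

|M| = f_obj/|f_eye|, so |f_eye| = f_obj/|M| = 22/3.38 = 6.509 cm.
(The eyepiece is diverging, so its signed focal length is -6.509 cm.)

6.51 cm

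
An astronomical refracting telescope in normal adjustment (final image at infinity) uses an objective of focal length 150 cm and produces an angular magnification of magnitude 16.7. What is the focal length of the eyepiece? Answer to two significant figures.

|M| = f_obj/f_eye, so f_eye = f_obj/|M| = 150/16.7 = 8.982 cm.

9.0 cm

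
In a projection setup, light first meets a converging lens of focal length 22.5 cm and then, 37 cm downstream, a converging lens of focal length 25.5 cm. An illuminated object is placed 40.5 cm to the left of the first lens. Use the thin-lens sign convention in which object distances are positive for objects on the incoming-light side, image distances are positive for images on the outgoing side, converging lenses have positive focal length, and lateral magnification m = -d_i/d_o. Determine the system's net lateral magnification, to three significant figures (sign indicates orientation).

-0.815

First lens: d_i1 = 1/(1/22.5 - 1/40.5) = 50.625 cm.
m_1 = -(50.625)/40.5 = -1.2500.
This image would form 50.625 cm past lens 1, i.e. 13.625 cm beyond lens 2, so it is a virtual object for lens 2: d_o2 = 37 - 50.625 = -13.625 cm.
Second lens: d_i2 = 1/(1/25.5 - 1/(-13.625)) = 8.880 cm.
m_2 = -(8.880)/(-13.625) = 0.6518.
The system's lateral magnification is m_1 m_2 = (-1.2500)(0.6518) = -0.8147.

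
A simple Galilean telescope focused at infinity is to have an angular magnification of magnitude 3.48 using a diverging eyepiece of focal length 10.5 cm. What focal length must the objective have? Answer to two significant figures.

|M| = f_obj/|f_eye|, so f_obj = |M| x |f_eye| = 3.48 x 10.5 = 36.540 cm.

37 cm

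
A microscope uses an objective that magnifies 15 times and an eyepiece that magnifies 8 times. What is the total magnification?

120

The overall magnification of a compound microscope is the product of the objective and eyepiece magnifications:
M = M_obj x M_eye = 15 x 8 = 120.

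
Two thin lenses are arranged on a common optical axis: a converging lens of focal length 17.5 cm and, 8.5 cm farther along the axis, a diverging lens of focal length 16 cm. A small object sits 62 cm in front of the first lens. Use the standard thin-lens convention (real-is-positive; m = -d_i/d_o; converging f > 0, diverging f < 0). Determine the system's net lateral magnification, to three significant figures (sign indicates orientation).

-53.3

Applying the thin-lens equation to the first lens, 1/17.5 = 1/62 + 1/d_i1, which gives d_i1 = 24.382 cm.
Its lateral magnification is m_1 = -d_i1/d_o1 = -(24.382)/62 = -0.3933.
This image would form 24.382 cm past lens 1, i.e. 15.882 cm beyond lens 2, so it is a virtual object for lens 2: d_o2 = 8.5 - 24.382 = -15.882 cm.
Applying the thin-lens equation again with f_2 = -16 cm and d_o2 = -15.882 cm gives d_i2 = 2153.905 cm.
m_2 = -(2153.905)/(-15.882) = 135.6190.
Total m = m_1 x m_2 = (-0.3933)(135.6190) = -53.3333.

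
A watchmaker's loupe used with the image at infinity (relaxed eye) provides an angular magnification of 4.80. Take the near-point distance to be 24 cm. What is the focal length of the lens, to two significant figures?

For the image at infinity, M = D/f.
f = D/M = 24/4.8 = 5.000 cm.

5.0 cm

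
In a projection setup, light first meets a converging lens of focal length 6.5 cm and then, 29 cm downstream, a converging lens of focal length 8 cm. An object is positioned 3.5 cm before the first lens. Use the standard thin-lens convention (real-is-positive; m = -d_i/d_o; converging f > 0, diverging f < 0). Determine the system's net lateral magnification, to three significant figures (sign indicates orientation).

First lens: d_i1 = 1/(1/6.5 - 1/3.5) = -7.583 cm.
m_1 = -(-7.583)/3.5 = 2.1667.
The intermediate image is virtual, 7.583 cm to the left of lens 1, so d_o2 = L - d_i1 = 29 - (-7.583) = 36.583 cm.
Second lens: d_i2 = 1/(1/8 - 1/(36.583)) = 10.239 cm.
m_2 = -(10.239)/(36.583) = -0.2799.
Total m = m_1 x m_2 = (2.1667)(-0.2799) = -0.6064.

-0.606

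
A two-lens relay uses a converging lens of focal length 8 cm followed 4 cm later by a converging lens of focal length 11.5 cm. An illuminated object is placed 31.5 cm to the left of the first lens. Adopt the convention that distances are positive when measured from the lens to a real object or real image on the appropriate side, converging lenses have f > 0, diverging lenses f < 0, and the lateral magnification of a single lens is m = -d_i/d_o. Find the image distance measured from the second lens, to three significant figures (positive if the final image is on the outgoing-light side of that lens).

Lens 1: 1/d_i1 = 1/f_1 - 1/d_o1 = 1/8 - 1/31.5 = 0.09325 cm^-1, so d_i1 = 10.723 cm.
Since 10.723 cm > 4 cm, the first image lies past the second lens and serves as a virtual object: d_o2 = L - d_i1 = -6.723 cm.
Lens 2: 1/d_i2 = 1/f_2 - 1/d_o2 = 1/11.5 - 1/(-6.723) = 0.23569 cm^-1, so d_i2 = 4.243 cm.

4.24 cm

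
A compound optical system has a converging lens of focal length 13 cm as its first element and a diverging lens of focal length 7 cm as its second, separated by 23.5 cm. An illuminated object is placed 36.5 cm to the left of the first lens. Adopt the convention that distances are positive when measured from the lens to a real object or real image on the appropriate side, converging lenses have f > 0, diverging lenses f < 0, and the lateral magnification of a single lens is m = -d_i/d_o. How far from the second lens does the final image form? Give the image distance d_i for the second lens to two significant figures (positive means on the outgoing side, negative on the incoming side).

-2.2 cm

Applying the thin-lens equation to the first lens, 1/13 = 1/36.5 + 1/d_i1, which gives d_i1 = 20.191 cm.
Object distance for lens 2: d_o2 = 23.5 - 20.191 = 3.309 cm.
Applying the thin-lens equation again with f_2 = -7 cm and d_o2 = 3.309 cm gives d_i2 = -2.247 cm.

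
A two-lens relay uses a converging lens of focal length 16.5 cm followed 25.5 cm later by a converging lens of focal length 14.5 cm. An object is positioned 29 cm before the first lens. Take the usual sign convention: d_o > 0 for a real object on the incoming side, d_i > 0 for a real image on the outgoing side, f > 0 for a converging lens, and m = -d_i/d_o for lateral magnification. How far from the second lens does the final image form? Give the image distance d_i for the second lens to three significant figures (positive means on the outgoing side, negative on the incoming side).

6.79 cm

First lens: d_i1 = 1/(1/16.5 - 1/29) = 38.280 cm.
This image would form 38.280 cm past lens 1, i.e. 12.780 cm beyond lens 2, so it is a virtual object for lens 2: d_o2 = 25.5 - 38.280 = -12.780 cm.
Second lens: d_i2 = 1/(1/14.5 - 1/(-12.780)) = 6.793 cm.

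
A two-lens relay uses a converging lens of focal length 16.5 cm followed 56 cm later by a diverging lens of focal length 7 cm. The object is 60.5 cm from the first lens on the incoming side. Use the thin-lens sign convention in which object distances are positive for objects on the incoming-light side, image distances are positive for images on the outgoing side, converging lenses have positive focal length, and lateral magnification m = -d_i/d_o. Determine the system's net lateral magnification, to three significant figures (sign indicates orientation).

-0.0651

Applying the thin-lens equation to the first lens, 1/16.5 = 1/60.5 + 1/d_i1, which gives d_i1 = 22.688 cm.
Its lateral magnification is m_1 = -d_i1/d_o1 = -(22.688)/60.5 = -0.3750.
That image sits 33.312 cm in front of the second lens, so d_o2 = 33.312 cm.
Applying the thin-lens equation again with f_2 = -7 cm and d_o2 = 33.312 cm gives d_i2 = -5.784 cm.
m_2 = -(-5.784)/(33.312) = 0.1736.
Total m = m_1 x m_2 = (-0.3750)(0.1736) = -0.0651.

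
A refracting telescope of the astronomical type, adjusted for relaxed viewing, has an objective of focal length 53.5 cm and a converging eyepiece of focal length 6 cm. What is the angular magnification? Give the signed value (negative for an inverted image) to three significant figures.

M = -f_obj/f_eye = -53.5/(6) = -8.917.

-8.92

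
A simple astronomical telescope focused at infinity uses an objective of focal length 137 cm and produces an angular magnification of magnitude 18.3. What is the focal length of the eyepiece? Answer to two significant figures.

7.5 cm

|M| = f_obj/f_eye, so f_eye = f_obj/|M| = 137/18.3 = 7.486 cm.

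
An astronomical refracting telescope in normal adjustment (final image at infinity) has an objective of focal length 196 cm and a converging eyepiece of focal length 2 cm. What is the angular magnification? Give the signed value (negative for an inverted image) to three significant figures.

-98.0

M = -f_obj/f_eye = -196/(2) = -98.000.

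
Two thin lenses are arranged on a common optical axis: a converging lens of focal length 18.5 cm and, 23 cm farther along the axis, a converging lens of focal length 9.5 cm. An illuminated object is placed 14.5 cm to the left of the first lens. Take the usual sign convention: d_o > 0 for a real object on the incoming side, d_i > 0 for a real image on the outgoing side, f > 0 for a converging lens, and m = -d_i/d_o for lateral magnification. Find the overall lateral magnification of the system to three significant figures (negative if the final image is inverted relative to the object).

-0.545

Lens 1: 1/d_i1 = 1/f_1 - 1/d_o1 = 1/18.5 - 1/14.5 = -0.01491 cm^-1, so d_i1 = -67.063 cm.
m_1 = -(-67.063)/14.5 = 4.6250.
The intermediate image is virtual, 67.063 cm to the left of lens 1, so d_o2 = L - d_i1 = 23 - (-67.063) = 90.063 cm.
Lens 2: 1/d_i2 = 1/f_2 - 1/d_o2 = 1/9.5 - 1/(90.063) = 0.09416 cm^-1, so d_i2 = 10.620 cm.
m_2 = -(10.620)/(90.063) = -0.1179.
Overall magnification: m = m_1 m_2 = -0.5454.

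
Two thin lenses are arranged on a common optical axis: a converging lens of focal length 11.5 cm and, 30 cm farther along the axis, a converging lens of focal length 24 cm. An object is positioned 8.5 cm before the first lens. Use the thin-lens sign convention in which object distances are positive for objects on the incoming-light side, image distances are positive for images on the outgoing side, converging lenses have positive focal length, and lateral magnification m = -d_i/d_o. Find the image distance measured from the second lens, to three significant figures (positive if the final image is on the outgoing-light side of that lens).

38.9 cm

Applying the thin-lens equation to the first lens, 1/11.5 = 1/8.5 + 1/d_i1, which gives d_i1 = -32.583 cm.
With d_i1 < 0 the first image is virtual and lies on the object side; the object distance for lens 2 is d_o2 = 30 - (-32.583) = 62.583 cm.
Applying the thin-lens equation again with f_2 = 24 cm and d_o2 = 62.583 cm gives d_i2 = 38.929 cm.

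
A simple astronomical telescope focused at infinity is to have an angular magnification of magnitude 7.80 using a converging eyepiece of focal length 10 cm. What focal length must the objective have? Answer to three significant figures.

78.0 cm

|M| = f_obj/|f_eye|, so f_obj = |M| x |f_eye| = 7.8 x 10 = 78.000 cm.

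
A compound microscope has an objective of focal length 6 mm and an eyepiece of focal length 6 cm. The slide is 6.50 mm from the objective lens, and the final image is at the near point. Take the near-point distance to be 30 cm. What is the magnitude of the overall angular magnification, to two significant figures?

72

Convert to cm: f_obj = 6 mm = 0.6 cm; d_o = 6.50 mm = 0.65 cm.
Objective: 1/d_i = 1/f_obj - 1/d_o = 1/0.6 - 1/0.65 = 0.12821 cm^-1, so d_i = 7.800 cm.
m_obj = -d_i/d_o = -7.800/0.65 = -12.000.
Eyepiece angular magnification (image at near point): M_eye = 1 + D/f_e = 1 + 30/6 = 6.000.
Overall M = m_obj x M_eye = (-12.000)(6.000) = -72.00.
|M| = 72.00.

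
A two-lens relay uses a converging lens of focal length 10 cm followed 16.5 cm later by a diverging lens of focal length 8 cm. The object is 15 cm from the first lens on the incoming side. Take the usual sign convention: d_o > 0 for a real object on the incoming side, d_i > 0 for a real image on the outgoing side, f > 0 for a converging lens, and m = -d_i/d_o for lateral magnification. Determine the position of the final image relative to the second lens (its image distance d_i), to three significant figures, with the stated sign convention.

-19.6 cm

Lens 1: 1/d_i1 = 1/f_1 - 1/d_o1 = 1/10 - 1/15 = 0.03333 cm^-1, so d_i1 = 30.000 cm.
This image would form 30.000 cm past lens 1, i.e. 13.500 cm beyond lens 2, so it is a virtual object for lens 2: d_o2 = 16.5 - 30.000 = -13.500 cm.
Lens 2: 1/d_i2 = 1/f_2 - 1/d_o2 = 1/(-8) - 1/(-13.500) = -0.05093 cm^-1, so d_i2 = -19.636 cm.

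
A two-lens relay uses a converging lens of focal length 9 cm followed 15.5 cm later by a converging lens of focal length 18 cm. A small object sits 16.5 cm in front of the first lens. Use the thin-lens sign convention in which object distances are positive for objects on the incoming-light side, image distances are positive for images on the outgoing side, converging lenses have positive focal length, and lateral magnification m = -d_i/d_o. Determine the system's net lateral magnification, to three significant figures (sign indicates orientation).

First lens: d_i1 = 1/(1/9 - 1/16.5) = 19.800 cm.
m_1 = -(19.800)/16.5 = -1.2000.
Since 19.800 cm > 15.5 cm, the first image lies past the second lens and serves as a virtual object: d_o2 = L - d_i1 = -4.300 cm.
Second lens: d_i2 = 1/(1/18 - 1/(-4.300)) = 3.471 cm.
m_2 = -(3.471)/(-4.300) = 0.8072.
Total m = m_1 x m_2 = (-1.2000)(0.8072) = -0.9686.

-0.969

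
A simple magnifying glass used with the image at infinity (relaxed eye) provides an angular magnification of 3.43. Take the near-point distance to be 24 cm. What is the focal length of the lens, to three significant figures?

For the image at infinity, M = D/f.
f = D/M = 24/3.43 = 6.997 cm.

7.00 cm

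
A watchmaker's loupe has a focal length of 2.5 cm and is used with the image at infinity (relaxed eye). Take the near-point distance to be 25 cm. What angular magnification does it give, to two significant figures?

10

M = D/f = 25/2.5 = 10.000.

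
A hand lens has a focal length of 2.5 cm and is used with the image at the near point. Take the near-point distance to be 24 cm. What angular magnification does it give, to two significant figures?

11

M = 1 + D/f = 1 + 24/2.5 = 10.600.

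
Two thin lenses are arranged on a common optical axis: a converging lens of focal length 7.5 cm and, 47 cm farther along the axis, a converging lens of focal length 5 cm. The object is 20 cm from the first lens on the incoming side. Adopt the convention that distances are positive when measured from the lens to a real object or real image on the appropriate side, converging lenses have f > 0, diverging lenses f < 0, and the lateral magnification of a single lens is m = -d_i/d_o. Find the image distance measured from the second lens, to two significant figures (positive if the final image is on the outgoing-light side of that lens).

Lens 1: 1/d_i1 = 1/f_1 - 1/d_o1 = 1/7.5 - 1/20 = 0.08333 cm^-1, so d_i1 = 12.000 cm.
Object distance for lens 2: d_o2 = 47 - 12.000 = 35.000 cm.
Lens 2: 1/d_i2 = 1/f_2 - 1/d_o2 = 1/5 - 1/(35.000) = 0.17143 cm^-1, so d_i2 = 5.833 cm.

5.8 cm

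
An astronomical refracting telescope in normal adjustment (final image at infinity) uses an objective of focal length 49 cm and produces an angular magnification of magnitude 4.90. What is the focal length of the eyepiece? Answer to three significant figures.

10.0 cm

|M| = f_obj/f_eye, so f_eye = f_obj/|M| = 49/4.9 = 10.000 cm.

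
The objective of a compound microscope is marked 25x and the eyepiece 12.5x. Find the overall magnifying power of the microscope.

The overall magnification of a compound microscope is the product of the objective and eyepiece magnifications:
M = M_obj x M_eye = 25 x 12.5 = 312.5.

312.5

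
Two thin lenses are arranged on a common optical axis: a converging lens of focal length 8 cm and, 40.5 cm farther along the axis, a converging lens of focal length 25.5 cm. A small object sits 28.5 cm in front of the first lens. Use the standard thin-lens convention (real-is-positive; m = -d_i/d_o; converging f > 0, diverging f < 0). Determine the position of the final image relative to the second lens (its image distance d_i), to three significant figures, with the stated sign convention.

Applying the thin-lens equation to the first lens, 1/8 = 1/28.5 + 1/d_i1, which gives d_i1 = 11.122 cm.
That image sits 29.378 cm in front of the second lens, so d_o2 = 29.378 cm.
Applying the thin-lens equation again with f_2 = 25.5 cm and d_o2 = 29.378 cm gives d_i2 = 193.175 cm.

193 cm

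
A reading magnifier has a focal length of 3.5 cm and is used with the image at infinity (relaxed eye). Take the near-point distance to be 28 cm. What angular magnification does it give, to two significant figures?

M = D/f = 28/3.5 = 8.000.

8.0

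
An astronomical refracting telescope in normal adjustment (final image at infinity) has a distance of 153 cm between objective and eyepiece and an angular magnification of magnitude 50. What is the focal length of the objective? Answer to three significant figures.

150 cm

In normal adjustment the tube length equals f_obj + f_eye and |M| = f_obj/f_eye.
So f_obj = 50 f_eye and 50 f_eye + f_eye = 153 cm, giving f_eye = 153/51 = 3.000 cm and f_obj = 150.000 cm.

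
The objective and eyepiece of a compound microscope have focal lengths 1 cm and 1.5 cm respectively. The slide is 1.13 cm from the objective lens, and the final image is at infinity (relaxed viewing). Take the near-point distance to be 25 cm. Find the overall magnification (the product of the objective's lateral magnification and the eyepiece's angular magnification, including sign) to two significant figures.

Objective: 1/d_i = 1/f_obj - 1/d_o = 1/1 - 1/1.13 = 0.11504 cm^-1, so d_i = 8.692 cm.
m_obj = -d_i/d_o = -8.692/1.13 = -7.692.
Eyepiece angular magnification (image at infinity): M_eye = D/f_e = 25/1.5 = 16.667.
Overall M = m_obj x M_eye = (-7.692)(16.667) = -128.21.

-130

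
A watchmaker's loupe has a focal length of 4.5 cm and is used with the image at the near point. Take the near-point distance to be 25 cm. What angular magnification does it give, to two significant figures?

6.6

M = 1 + D/f = 1 + 25/4.5 = 6.556.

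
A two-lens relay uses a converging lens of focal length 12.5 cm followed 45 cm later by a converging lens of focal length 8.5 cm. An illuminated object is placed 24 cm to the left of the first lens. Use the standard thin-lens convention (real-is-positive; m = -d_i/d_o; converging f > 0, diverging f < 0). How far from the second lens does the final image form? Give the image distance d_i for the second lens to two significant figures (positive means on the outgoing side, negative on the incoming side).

15 cm

Applying the thin-lens equation to the first lens, 1/12.5 = 1/24 + 1/d_i1, which gives d_i1 = 26.087 cm.
That image sits 18.913 cm in front of the second lens, so d_o2 = 18.913 cm.
Applying the thin-lens equation again with f_2 = 8.5 cm and d_o2 = 18.913 cm gives d_i2 = 15.438 cm.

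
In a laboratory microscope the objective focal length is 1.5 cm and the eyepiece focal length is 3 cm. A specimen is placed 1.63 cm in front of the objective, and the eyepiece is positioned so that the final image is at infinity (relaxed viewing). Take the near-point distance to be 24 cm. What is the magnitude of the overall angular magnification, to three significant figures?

92.3

Objective: 1/d_i = 1/f_obj - 1/d_o = 1/1.5 - 1/1.63 = 0.05317 cm^-1, so d_i = 18.808 cm.
m_obj = -d_i/d_o = -18.808/1.63 = -11.538.
Eyepiece angular magnification (image at infinity): M_eye = D/f_e = 24/3 = 8.000.
Overall M = m_obj x M_eye = (-11.538)(8.000) = -92.31.
|M| = 92.31.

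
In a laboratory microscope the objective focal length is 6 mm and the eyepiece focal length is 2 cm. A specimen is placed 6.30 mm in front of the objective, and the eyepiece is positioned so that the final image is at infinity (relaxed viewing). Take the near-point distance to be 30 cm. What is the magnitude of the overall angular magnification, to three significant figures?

300

Convert to cm: f_obj = 6 mm = 0.6 cm; d_o = 6.30 mm = 0.63 cm.
Objective: 1/d_i = 1/f_obj - 1/d_o = 1/0.6 - 1/0.63 = 0.07937 cm^-1, so d_i = 12.600 cm.
m_obj = -d_i/d_o = -12.600/0.63 = -20.000.
Eyepiece angular magnification (image at infinity): M_eye = D/f_e = 30/2 = 15.000.
Overall M = m_obj x M_eye = (-20.000)(15.000) = -300.00.
|M| = 300.00.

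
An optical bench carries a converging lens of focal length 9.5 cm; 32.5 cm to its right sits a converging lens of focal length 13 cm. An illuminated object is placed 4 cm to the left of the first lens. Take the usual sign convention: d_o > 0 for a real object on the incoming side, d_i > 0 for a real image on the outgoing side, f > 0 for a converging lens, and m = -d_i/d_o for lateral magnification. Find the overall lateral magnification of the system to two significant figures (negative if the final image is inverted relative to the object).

Applying the thin-lens equation to the first lens, 1/9.5 = 1/4 + 1/d_i1, which gives d_i1 = -6.909 cm.
Its lateral magnification is m_1 = -d_i1/d_o1 = -(-6.909)/4 = 1.7273.
With d_i1 < 0 the first image is virtual and lies on the object side; the object distance for lens 2 is d_o2 = 32.5 - (-6.909) = 39.409 cm.
Applying the thin-lens equation again with f_2 = 13 cm and d_o2 = 39.409 cm gives d_i2 = 19.399 cm.
m_2 = -(19.399)/(39.409) = -0.4923.
The system's lateral magnification is m_1 m_2 = (1.7273)(-0.4923) = -0.8503.

-0.85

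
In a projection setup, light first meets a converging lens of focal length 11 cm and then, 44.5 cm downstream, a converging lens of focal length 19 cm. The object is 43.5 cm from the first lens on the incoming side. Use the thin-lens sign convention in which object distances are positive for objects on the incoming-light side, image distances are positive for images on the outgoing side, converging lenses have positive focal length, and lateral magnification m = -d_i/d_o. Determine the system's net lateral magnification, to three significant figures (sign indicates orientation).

Applying the thin-lens equation to the first lens, 1/11 = 1/43.5 + 1/d_i1, which gives d_i1 = 14.723 cm.
Its lateral magnification is m_1 = -d_i1/d_o1 = -(14.723)/43.5 = -0.3385.
That image sits 29.777 cm in front of the second lens, so d_o2 = 29.777 cm.
Applying the thin-lens equation again with f_2 = 19 cm and d_o2 = 29.777 cm gives d_i2 = 52.498 cm.
m_2 = -(52.498)/(29.777) = -1.7630.
Total m = m_1 x m_2 = (-0.3385)(-1.7630) = 0.5967.

0.597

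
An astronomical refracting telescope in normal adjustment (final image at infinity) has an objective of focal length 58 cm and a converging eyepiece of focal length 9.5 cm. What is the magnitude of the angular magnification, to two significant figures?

|M| = f_obj/|f_eye| = 58/9.5 = 6.105.

6.1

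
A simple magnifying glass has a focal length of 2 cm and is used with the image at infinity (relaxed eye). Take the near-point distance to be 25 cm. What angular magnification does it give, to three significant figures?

12.5

M = D/f = 25/2 = 12.500.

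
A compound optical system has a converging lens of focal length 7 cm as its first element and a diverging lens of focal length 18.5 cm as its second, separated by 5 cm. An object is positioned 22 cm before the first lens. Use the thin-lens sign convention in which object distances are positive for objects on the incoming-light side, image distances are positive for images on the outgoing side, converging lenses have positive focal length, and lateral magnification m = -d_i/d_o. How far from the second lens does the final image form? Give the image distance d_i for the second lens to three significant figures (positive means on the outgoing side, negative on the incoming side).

First lens: d_i1 = 1/(1/7 - 1/22) = 10.267 cm.
This image would form 10.267 cm past lens 1, i.e. 5.267 cm beyond lens 2, so it is a virtual object for lens 2: d_o2 = 5 - 10.267 = -5.267 cm.
Second lens: d_i2 = 1/(1/(-18.5) - 1/(-5.267)) = 7.363 cm.

7.36 cm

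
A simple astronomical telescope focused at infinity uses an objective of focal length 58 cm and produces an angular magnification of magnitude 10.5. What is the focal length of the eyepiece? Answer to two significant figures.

|M| = f_obj/f_eye, so f_eye = f_obj/|M| = 58/10.5 = 5.524 cm.

5.5 cm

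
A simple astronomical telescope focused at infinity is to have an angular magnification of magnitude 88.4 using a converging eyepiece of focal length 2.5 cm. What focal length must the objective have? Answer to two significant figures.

|M| = f_obj/|f_eye|, so f_obj = |M| x |f_eye| = 88.4 x 2.5 = 221.000 cm.

220 cm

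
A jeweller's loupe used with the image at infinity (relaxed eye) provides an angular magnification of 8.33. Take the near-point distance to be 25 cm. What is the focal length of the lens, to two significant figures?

3.0 cm

For the image at infinity, M = D/f.
f = D/M = 25/8.33 = 3.001 cm.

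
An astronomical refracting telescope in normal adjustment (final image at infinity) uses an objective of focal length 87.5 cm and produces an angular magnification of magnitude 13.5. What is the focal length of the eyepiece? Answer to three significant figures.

6.48 cm

|M| = f_obj/f_eye, so f_eye = f_obj/|M| = 87.5/13.5 = 6.481 cm.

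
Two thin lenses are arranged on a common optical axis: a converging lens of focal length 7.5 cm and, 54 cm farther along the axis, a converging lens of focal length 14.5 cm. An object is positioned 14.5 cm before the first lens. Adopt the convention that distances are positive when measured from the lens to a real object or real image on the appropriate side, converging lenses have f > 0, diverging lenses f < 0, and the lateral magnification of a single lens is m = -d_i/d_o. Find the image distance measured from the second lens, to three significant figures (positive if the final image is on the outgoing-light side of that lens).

Applying the thin-lens equation to the first lens, 1/7.5 = 1/14.5 + 1/d_i1, which gives d_i1 = 15.536 cm.
The intermediate image is 15.536 cm to the right of lens 1, so d_o2 = L - d_i1 = 54 - 15.536 = 38.464 cm.
Applying the thin-lens equation again with f_2 = 14.5 cm and d_o2 = 38.464 cm gives d_i2 = 23.273 cm.

23.3 cm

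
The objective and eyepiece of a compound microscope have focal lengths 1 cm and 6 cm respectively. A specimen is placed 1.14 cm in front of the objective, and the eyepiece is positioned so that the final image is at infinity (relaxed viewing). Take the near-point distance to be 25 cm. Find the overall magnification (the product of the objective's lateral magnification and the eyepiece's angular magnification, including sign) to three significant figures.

Objective: 1/d_i = 1/f_obj - 1/d_o = 1/1 - 1/1.14 = 0.12281 cm^-1, so d_i = 8.143 cm.
m_obj = -d_i/d_o = -8.143/1.14 = -7.143.
Eyepiece angular magnification (image at infinity): M_eye = D/f_e = 25/6 = 4.167.
Overall M = m_obj x M_eye = (-7.143)(4.167) = -29.76.

-29.8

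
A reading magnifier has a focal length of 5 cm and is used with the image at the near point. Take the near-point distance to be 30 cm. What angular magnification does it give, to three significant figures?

7.00

M = 1 + D/f = 1 + 30/5 = 7.000.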